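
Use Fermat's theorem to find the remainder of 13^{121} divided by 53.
47

By Fermat's Little Theorem, a^(p-1) ≡ 1 (mod p) for prime p and gcd(a, p) = 1
Here p = 53, so 13^52 ≡ 1 (mod 53)
We can reduce the exponent: 121 mod 52 = 17
So 13^121 ≡ 13^17 (mod 53)
Computing: 13^17 mod 53 = 47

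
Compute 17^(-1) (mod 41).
17^(-1) ≡ 29 (mod 41). Verification: 17 × 29 = 493 ≡ 1 (mod 41)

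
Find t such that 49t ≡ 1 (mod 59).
49^(-1) ≡ 53 (mod 59). Verification: 49 × 53 = 2597 ≡ 1 (mod 59)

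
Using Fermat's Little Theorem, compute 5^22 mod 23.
By Fermat's Little Theorem, 5^{22} ≡ 1 (mod 23) since 23 is prime and gcd(5, 23) = 1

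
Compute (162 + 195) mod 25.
7

(162 + 195) = 357
357 mod 25 = 7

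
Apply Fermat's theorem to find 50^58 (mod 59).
By Fermat's Little Theorem, 50^{58} ≡ 1 (mod 59) since 59 is prime and gcd(50, 59) = 1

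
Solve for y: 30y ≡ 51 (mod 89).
64

Since gcd(30, 89) = 1 divides 51, a solution exists.
Multiply both sides by the inverse of 30 mod 89:
  30^(-1) mod 89 = 3
  x ≡ 3 × 51 ≡ 153 ≡ 64 (mod 89)
Verification: 30 × 64 = 1920 = 21 × 89 + 51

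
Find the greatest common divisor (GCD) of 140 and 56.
28

Using the Euclidean algorithm:
140 = 2 × 56 + 28
56 = 2 × 28 + 0

GCD(140, 56) = 28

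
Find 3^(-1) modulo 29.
10

Using Extended Euclidean Algorithm:
gcd(3, 29) = 1
Bezout coefficients: 3 × 10 + 29 × -1 = 1
So 3 × 10 ≡ 1 (mod 29)
The inverse is 10 mod 29 = 10
Verification: 3 × 10 = 30 = 1 × 29 + 1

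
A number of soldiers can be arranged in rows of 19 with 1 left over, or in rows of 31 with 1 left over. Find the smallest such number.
M = 19 × 31 = 589. M₁ = 31, y₁ ≡ 8 (mod 19). M₂ = 19, y₂ ≡ 18 (mod 31). m = 1×31×8 + 1×19×18 ≡ 1 (mod 589). The smallest positive such number is 1.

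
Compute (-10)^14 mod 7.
Using Fermat: (-10)^{6} ≡ 1 (mod 7). 14 ≡ 2 (mod 6). So (-10)^{14} ≡ (-10)^{2} ≡ 2 (mod 7)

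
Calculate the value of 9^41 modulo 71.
Using repeated squaring. 41 = 32 + 8 + 1 (binary 101001). Repeated squaring mod 71: 9^1 ≡ 9; 9^2 ≡ 9² = 81 ≡ 10; 9^4 ≡ 10² = 100 ≡ 29; 9^8 ≡ 29² = 841 ≡ 60; 9^16 ≡ 60² = 3600 ≡ 50; 9^32 ≡ 50² = 2500 ≡ 15. Multiply: 9^41 = 9^32 × 9^8 × 9^1 ≡ 15 × 60 × 9 (mod 71): 15 × 60 = 900 ≡ 48; 48 × 9 = 432 ≡ 6. So 9^41 ≡ 6 (mod 71).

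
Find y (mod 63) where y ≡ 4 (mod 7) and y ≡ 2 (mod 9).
M = 7 × 9 = 63. M₁ = 9, y₁ ≡ 4 (mod 7). M₂ = 7, y₂ ≡ 4 (mod 9). y = 4×9×4 + 2×7×4 ≡ 11 (mod 63)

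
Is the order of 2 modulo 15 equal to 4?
Yes, ord_15(2) = 4.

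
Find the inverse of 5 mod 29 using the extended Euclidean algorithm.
Extended GCD: 5(6) + 29(-1) = 1. So 5^(-1) ≡ 6 ≡ 6 (mod 29). Verify: 5 × 6 = 30 ≡ 1 (mod 29)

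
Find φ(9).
6

Prime factorization: 9 = 3^2
Using the formula φ(n) = n × Π(1 - 1/p) for each prime factor p:
φ(9) = 9 × (1 - 1/3)
φ(9) = 6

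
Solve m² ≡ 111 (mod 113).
The square roots of 111 mod 113 are 87 and 26. Verify: 87² = 7569 ≡ 111 (mod 113)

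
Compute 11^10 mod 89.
10 = 8 + 2 (binary 1010). Repeated squaring mod 89: 11^1 ≡ 11; 11^2 ≡ 11² = 121 ≡ 32; 11^4 ≡ 32² = 1024 ≡ 45; 11^8 ≡ 45² = 2025 ≡ 67. Multiply: 11^10 = 11^8 × 11^2 ≡ 67 × 32 (mod 89): 67 × 32 = 2144 ≡ 8. So 11^10 ≡ 8 (mod 89).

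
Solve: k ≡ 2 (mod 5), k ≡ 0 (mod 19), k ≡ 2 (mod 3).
M = 5 × 19 × 3 = 285. M₁ = 57, y₁ ≡ 3 (mod 5). M₂ = 15, y₂ ≡ 14 (mod 19). M₃ = 95, y₃ ≡ 2 (mod 3). k = 2×57×3 + 0×15×14 + 2×95×2 ≡ 152 (mod 285)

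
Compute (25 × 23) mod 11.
3

(25 × 23) = 575
575 mod 11 = 3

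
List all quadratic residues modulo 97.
QRs mod 97: {1, 2, 3, 4, 6, 8, 9, 11, 12, 16, 18, 22, 24, 25, 27, 31, 32, 33, 35, 36, 43, 44, 47, 48, 49, 50, 53, 54, 61, 62, 64, 65, 66, 70, 72, 73, 75, 79, 81, 85, 86, 88, 89, 91, 93, 94, 95, 96}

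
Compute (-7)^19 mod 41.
Using repeated squaring. (-7) ≡ 34 (mod 41). 19 = 16 + 2 + 1 (binary 10011). Repeated squaring mod 41: 34^1 ≡ 34; 34^2 ≡ 34² = 1156 ≡ 8; 34^4 ≡ 8² = 64 ≡ 23; 34^8 ≡ 23² = 529 ≡ 37; 34^16 ≡ 37² = 1369 ≡ 16. Multiply: (-7)^19 ≡ 34^16 × 34^2 × 34^1 ≡ 16 × 8 × 34 (mod 41): 16 × 8 = 128 ≡ 5; 5 × 34 = 170 ≡ 6. So (-7)^19 ≡ 6 (mod 41).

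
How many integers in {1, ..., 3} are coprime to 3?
2

Prime factorization: 3 = 3
Using the formula φ(n) = n × Π(1 - 1/p) for each prime factor p:
φ(3) = 3 × (1 - 1/3)
φ(3) = 2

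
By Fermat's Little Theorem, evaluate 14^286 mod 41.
By Fermat: 14^{40} ≡ 1 (mod 41). 286 ≡ 6 (mod 40). So 14^{286} ≡ 14^{6} ≡ 9 (mod 41)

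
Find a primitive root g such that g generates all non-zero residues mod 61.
p - 1 = 60 has prime divisors 2, 3, 5. h is a primitive root mod 61 iff h^(60/q) ≢ 1 (mod 61) for each such q.
h = 2: 2^30 ≡ 60, 2^20 ≡ 47, 2^12 ≡ 9 (mod 61); none is 1, so 2 has order 60 and is a primitive root.
The smallest primitive root mod 61 is g = 2.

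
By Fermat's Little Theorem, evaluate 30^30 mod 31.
By Fermat's Little Theorem, 30^{30} ≡ 1 (mod 31) since 31 is prime and gcd(30, 31) = 1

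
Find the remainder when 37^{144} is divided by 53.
By Fermat: 37^{52} ≡ 1 (mod 53). 144 = 2×52 + 40. So 37^{144} ≡ 37^{40} ≡ 16 (mod 53)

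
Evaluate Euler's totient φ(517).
460

Prime factorization: 517 = 11 × 47
Using the formula φ(n) = n × Π(1 - 1/p) for each prime factor p:
φ(517) = 517 × (1 - 1/11) × (1 - 1/47)
φ(517) = 460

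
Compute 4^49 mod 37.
Using Fermat: 4^{36} ≡ 1 (mod 37). 49 ≡ 13 (mod 36). So 4^{49} ≡ 4^{13} ≡ 3 (mod 37)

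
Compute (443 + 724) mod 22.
1

(443 + 724) = 1167
1167 mod 22 = 1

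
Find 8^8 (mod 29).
8 = 8 (binary 1000). Repeated squaring mod 29: 8^1 ≡ 8; 8^2 ≡ 8² = 64 ≡ 6; 8^4 ≡ 6² = 36 ≡ 7; 8^8 ≡ 7² = 49 ≡ 20. So 8^8 ≡ 20 (mod 29).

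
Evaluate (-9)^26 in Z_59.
Using repeated squaring. (-9) ≡ 50 (mod 59). 26 = 16 + 8 + 2 (binary 11010). Repeated squaring mod 59: 50^1 ≡ 50; 50^2 ≡ 50² = 2500 ≡ 22; 50^4 ≡ 22² = 484 ≡ 12; 50^8 ≡ 12² = 144 ≡ 26; 50^16 ≡ 26² = 676 ≡ 27. Multiply: (-9)^26 ≡ 50^16 × 50^8 × 50^2 ≡ 27 × 26 × 22 (mod 59): 27 × 26 = 702 ≡ 53; 53 × 22 = 1166 ≡ 45. So (-9)^26 ≡ 45 (mod 59).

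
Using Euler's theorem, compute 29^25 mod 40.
By Euler: 29^{16} ≡ 1 (mod 40) since gcd(29, 40) = 1. 25 = 1×16 + 9. So 29^{25} ≡ 29^{9} ≡ 29 (mod 40)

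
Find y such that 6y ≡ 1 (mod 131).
6^(-1) ≡ 22 (mod 131). Verification: 6 × 22 = 132 ≡ 1 (mod 131)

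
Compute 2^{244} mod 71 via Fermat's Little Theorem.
36

By Fermat's Little Theorem, a^(p-1) ≡ 1 (mod p) for prime p and gcd(a, p) = 1
Here p = 71, so 2^70 ≡ 1 (mod 71)
We can reduce the exponent: 244 mod 70 = 34
So 2^244 ≡ 2^34 (mod 71)
Computing: 2^34 mod 71 = 36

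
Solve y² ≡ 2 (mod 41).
The square roots of 2 mod 41 are 17 and 24. Verify: 17² = 289 ≡ 2 (mod 41)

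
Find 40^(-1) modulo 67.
62

Using Extended Euclidean Algorithm:
gcd(40, 67) = 1
Bezout coefficients: 40 × -5 + 67 × 3 = 1
So 40 × -5 ≡ 1 (mod 67)
The inverse is -5 mod 67 = 62
Verification: 40 × 62 = 2480 = 37 × 67 + 1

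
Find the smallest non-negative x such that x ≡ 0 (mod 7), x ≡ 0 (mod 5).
0

Using the Chinese Remainder Theorem:
M = product of moduli = 35
For equation 1: M_1 = 5, 5 ≡ 5 (mod 7), inverse of 5 mod 7 is 3 (check: 5 × 3 = 15 ≡ 1 (mod 7))
For equation 2: M_2 = 7, 7 ≡ 2 (mod 5), inverse of 7 mod 5 is 3 (check: 2 × 3 = 6 ≡ 1 (mod 5))
Combine: x ≡ Σ r_i×M_i×(M_i⁻¹ mod m_i) = 0×5×3 + 0×7×3 = 0 + 0 = 0
0 mod 35 = 0
x ≡ 0 (mod 35)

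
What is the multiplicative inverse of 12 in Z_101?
59

Using Extended Euclidean Algorithm:
gcd(12, 101) = 1
Bezout coefficients: 12 × -42 + 101 × 5 = 1
So 12 × -42 ≡ 1 (mod 101)
The inverse is -42 mod 101 = 59
Verification: 12 × 59 = 708 = 7 × 101 + 1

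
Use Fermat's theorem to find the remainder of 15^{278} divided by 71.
6

By Fermat's Little Theorem, a^(p-1) ≡ 1 (mod p) for prime p and gcd(a, p) = 1
Here p = 71, so 15^70 ≡ 1 (mod 71)
We can reduce the exponent: 278 mod 70 = 68
So 15^278 ≡ 15^68 (mod 71)
Computing: 15^68 mod 71 = 6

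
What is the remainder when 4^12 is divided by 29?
Using repeated squaring. 12 = 8 + 4 (binary 1100). Repeated squaring mod 29: 4^1 ≡ 4; 4^2 ≡ 4² = 16 ≡ 16; 4^4 ≡ 16² = 256 ≡ 24; 4^8 ≡ 24² = 576 ≡ 25. Multiply: 4^12 = 4^8 × 4^4 ≡ 25 × 24 (mod 29): 25 × 24 = 600 ≡ 20. So 4^12 ≡ 20 (mod 29).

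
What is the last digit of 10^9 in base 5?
10 ≡ 0 (mod 5). 9 = 8 + 1 (binary 1001). Repeated squaring mod 5: 0^1 ≡ 0; 0^2 ≡ 0² = 0 ≡ 0; 0^4 ≡ 0² = 0 ≡ 0; 0^8 ≡ 0² = 0 ≡ 0. Multiply: 10^9 ≡ 0^8 × 0^1 ≡ 0 × 0 (mod 5): 0 × 0 = 0 ≡ 0. So 10^9 ≡ 0 (mod 5).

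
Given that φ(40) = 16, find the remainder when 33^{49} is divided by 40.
By Euler: 33^{16} ≡ 1 (mod 40) since gcd(33, 40) = 1. 49 = 3×16 + 1. So 33^{49} ≡ 33^{1} ≡ 33 (mod 40)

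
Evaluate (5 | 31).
(5/31) = 5^{15} mod 31 = 1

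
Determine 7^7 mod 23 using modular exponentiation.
7 = 4 + 2 + 1 (binary 111). Repeated squaring mod 23: 7^1 ≡ 7; 7^2 ≡ 7² = 49 ≡ 3; 7^4 ≡ 3² = 9 ≡ 9. Multiply: 7^7 = 7^4 × 7^2 × 7^1 ≡ 9 × 3 × 7 (mod 23): 9 × 3 = 27 ≡ 4; 4 × 7 = 28 ≡ 5. So 7^7 ≡ 5 (mod 23).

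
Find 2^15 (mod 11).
Using Fermat: 2^{10} ≡ 1 (mod 11). 15 ≡ 5 (mod 10). So 2^{15} ≡ 2^{5} ≡ 10 (mod 11)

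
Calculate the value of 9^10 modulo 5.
9 ≡ 4 (mod 5). 10 = 8 + 2 (binary 1010). Repeated squaring mod 5: 4^1 ≡ 4; 4^2 ≡ 4² = 16 ≡ 1; 4^4 ≡ 1² = 1 ≡ 1; 4^8 ≡ 1² = 1 ≡ 1. Multiply: 9^10 ≡ 4^8 × 4^2 ≡ 1 × 1 (mod 5): 1 × 1 = 1 ≡ 1. So 9^10 ≡ 1 (mod 5).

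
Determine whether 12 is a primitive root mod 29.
p - 1 = 28 has prime divisors 2, 7. Check 12^(28/q) mod 29 for each: 12^(28/2) = 12^14 ≡ 28, 12^(28/7) = 12^4 ≡ 1 (mod 29). Since 12^4 ≡ 1 (mod 29), the order of 12 divides 4 (in fact the order is 4) ≠ 28, so it is not a primitive root.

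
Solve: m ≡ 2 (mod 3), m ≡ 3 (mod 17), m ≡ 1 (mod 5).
M = 3 × 17 × 5 = 255. M₁ = 85, y₁ ≡ 1 (mod 3). M₂ = 15, y₂ ≡ 8 (mod 17). M₃ = 51, y₃ ≡ 1 (mod 5). m = 2×85×1 + 3×15×8 + 1×51×1 ≡ 71 (mod 255)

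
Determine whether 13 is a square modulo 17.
By Euler's criterion: 13^{8} ≡ 1 (mod 17). Since this equals 1, 13 is a QR.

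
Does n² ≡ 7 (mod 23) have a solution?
By Euler's criterion: 7^{11} ≡ 22 (mod 23). Since this equals -1 (≡ 22), 7 is not a QR.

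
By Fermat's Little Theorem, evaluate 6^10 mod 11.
By Fermat's Little Theorem, 6^{10} ≡ 1 (mod 11) since 11 is prime and gcd(6, 11) = 1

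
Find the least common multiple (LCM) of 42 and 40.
840

First find GCD(42, 40) using the Euclidean algorithm:
42 = 1 × 40 + 2
40 = 20 × 2 + 0
GCD(42, 40) = 2

LCM formula: LCM(a, b) = (a × b) / GCD(a, b)
LCM(42, 40) = (42 × 40) / 2
LCM(42, 40) = 1680 / 2
LCM(42, 40) = 840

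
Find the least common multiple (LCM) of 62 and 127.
7874

First find GCD(62, 127) using the Euclidean algorithm:
62 = 0 × 127 + 62
127 = 2 × 62 + 3
62 = 20 × 3 + 2
3 = 1 × 2 + 1
2 = 2 × 1 + 0
GCD(62, 127) = 1

LCM formula: LCM(a, b) = (a × b) / GCD(a, b)
LCM(62, 127) = (62 × 127) / 1
LCM(62, 127) = 7874 / 1
LCM(62, 127) = 7874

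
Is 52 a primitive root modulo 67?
No

To verify, check if 52^(66/q) ≢ 1 (mod 67) for each prime divisor q of 66
Divisors of 66 = 66: [1, 2, 3, 6, 11, 22, 33, 66]
  52^(66/11) = 52^6 ≡ 22 (mod 67)
  52^(66/2) = 52^33 ≡ 66 (mod 67)
  52^(66/3) = 52^22 ≡ 1 (mod 67)
Conclusion: 52 is not a primitive root modulo 67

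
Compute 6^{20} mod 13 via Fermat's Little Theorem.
3

By Fermat's Little Theorem, a^(p-1) ≡ 1 (mod p) for prime p and gcd(a, p) = 1
Here p = 13, so 6^12 ≡ 1 (mod 13)
We can reduce the exponent: 20 mod 12 = 8
So 6^20 ≡ 6^8 (mod 13)
Computing: 6^8 mod 13 = 3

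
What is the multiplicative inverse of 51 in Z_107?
21

Using Extended Euclidean Algorithm:
gcd(51, 107) = 1
Bezout coefficients: 51 × 21 + 107 × -10 = 1
So 51 × 21 ≡ 1 (mod 107)
The inverse is 21 mod 107 = 21
Verification: 51 × 21 = 1071 = 10 × 107 + 1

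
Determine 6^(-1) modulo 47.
6^(-1) ≡ 8 (mod 47). Verification: 6 × 8 = 48 ≡ 1 (mod 47)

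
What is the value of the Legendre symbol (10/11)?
(10/11) = 10^{5} mod 11 = -1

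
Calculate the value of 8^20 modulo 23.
Using repeated squaring. 20 = 16 + 4 (binary 10100). Repeated squaring mod 23: 8^1 ≡ 8; 8^2 ≡ 8² = 64 ≡ 18; 8^4 ≡ 18² = 324 ≡ 2; 8^8 ≡ 2² = 4 ≡ 4; 8^16 ≡ 4² = 16 ≡ 16. Multiply: 8^20 = 8^16 × 8^4 ≡ 16 × 2 (mod 23): 16 × 2 = 32 ≡ 9. So 8^20 ≡ 9 (mod 23).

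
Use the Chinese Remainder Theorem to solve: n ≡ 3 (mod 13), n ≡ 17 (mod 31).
172

Using the Chinese Remainder Theorem:
M = product of moduli = 403
For equation 1: M_1 = 31, 31 ≡ 5 (mod 13), inverse of 31 mod 13 is 8 (check: 5 × 8 = 40 ≡ 1 (mod 13))
For equation 2: M_2 = 13, 13 ≡ 13 (mod 31), inverse of 13 mod 31 is 12 (check: 13 × 12 = 156 ≡ 1 (mod 31))
Combine: n ≡ Σ r_i×M_i×(M_i⁻¹ mod m_i) = 3×31×8 + 17×13×12 = 744 + 2652 = 3396
3396 mod 403 = 172
n ≡ 172 (mod 403)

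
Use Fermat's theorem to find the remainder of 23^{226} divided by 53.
52

By Fermat's Little Theorem, a^(p-1) ≡ 1 (mod p) for prime p and gcd(a, p) = 1
Here p = 53, so 23^52 ≡ 1 (mod 53)
We can reduce the exponent: 226 mod 52 = 18
So 23^226 ≡ 23^18 (mod 53)
Computing: 23^18 mod 53 = 52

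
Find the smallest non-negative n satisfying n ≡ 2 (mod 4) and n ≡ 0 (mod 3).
M = 4 × 3 = 12. M₁ = 3, y₁ ≡ 3 (mod 4). M₂ = 4, y₂ ≡ 1 (mod 3). n = 2×3×3 + 0×4×1 ≡ 6 (mod 12)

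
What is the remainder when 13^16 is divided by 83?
Using repeated squaring. 16 = 16 (binary 10000). Repeated squaring mod 83: 13^1 ≡ 13; 13^2 ≡ 13² = 169 ≡ 3; 13^4 ≡ 3² = 9 ≡ 9; 13^8 ≡ 9² = 81 ≡ 81; 13^16 ≡ 81² = 6561 ≡ 4. So 13^16 ≡ 4 (mod 83).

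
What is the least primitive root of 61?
2

A primitive root g modulo p has order p-1 = 60
Prime divisors of 60: [2, 3, 5]
g is a primitive root iff g^(60/q) ≢ 1 (mod 61) for each prime divisor q
Testing small values:
  g = 2: 2^30 ≡ 60, 2^20 ≡ 47, 2^12 ≡ 9 (mod 61) → none is 1, primitive root!
The smallest primitive root is 2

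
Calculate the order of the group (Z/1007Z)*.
936

Prime factorization: 1007 = 19 × 53
Using the formula φ(n) = n × Π(1 - 1/p) for each prime factor p:
φ(1007) = 1007 × (1 - 1/19) × (1 - 1/53)
φ(1007) = 936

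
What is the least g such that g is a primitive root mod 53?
p - 1 = 52 has prime divisors 2, 13. h is a primitive root mod 53 iff h^(52/q) ≢ 1 (mod 53) for each such q.
h = 2: 2^26 ≡ 52, 2^4 ≡ 16 (mod 53); none is 1, so 2 has order 52 and is a primitive root.
The smallest primitive root mod 53 is g = 2.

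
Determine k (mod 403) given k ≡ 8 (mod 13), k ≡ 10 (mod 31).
320

Using the Chinese Remainder Theorem:
M = product of moduli = 403
For equation 1: M_1 = 31, 31 ≡ 5 (mod 13), inverse of 31 mod 13 is 8 (check: 5 × 8 = 40 ≡ 1 (mod 13))
For equation 2: M_2 = 13, 13 ≡ 13 (mod 31), inverse of 13 mod 31 is 12 (check: 13 × 12 = 156 ≡ 1 (mod 31))
Combine: k ≡ Σ r_i×M_i×(M_i⁻¹ mod m_i) = 8×31×8 + 10×13×12 = 1984 + 1560 = 3544
3544 mod 403 = 320
k ≡ 320 (mod 403)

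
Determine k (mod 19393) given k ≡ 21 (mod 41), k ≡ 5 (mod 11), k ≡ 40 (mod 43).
5802

Using the Chinese Remainder Theorem:
M = product of moduli = 19393
For equation 1: M_1 = 473, 473 ≡ 22 (mod 41), inverse of 473 mod 41 is 28 (check: 22 × 28 = 616 ≡ 1 (mod 41))
For equation 2: M_2 = 1763, 1763 ≡ 3 (mod 11), inverse of 1763 mod 11 is 4 (check: 3 × 4 = 12 ≡ 1 (mod 11))
For equation 3: M_3 = 451, 451 ≡ 21 (mod 43), inverse of 451 mod 43 is 41 (check: 21 × 41 = 861 ≡ 1 (mod 43))
Combine: k ≡ Σ r_i×M_i×(M_i⁻¹ mod m_i) = 21×473×28 + 5×1763×4 + 40×451×41 = 278124 + 35260 + 739640 = 1053024
1053024 mod 19393 = 5802
k ≡ 5802 (mod 19393)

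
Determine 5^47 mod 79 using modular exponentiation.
Using repeated squaring. 47 = 32 + 8 + 4 + 2 + 1 (binary 101111). Repeated squaring mod 79: 5^1 ≡ 5; 5^2 ≡ 5² = 25 ≡ 25; 5^4 ≡ 25² = 625 ≡ 72; 5^8 ≡ 72² = 5184 ≡ 49; 5^16 ≡ 49² = 2401 ≡ 31; 5^32 ≡ 31² = 961 ≡ 13. Multiply: 5^47 = 5^32 × 5^8 × 5^4 × 5^2 × 5^1 ≡ 13 × 49 × 72 × 25 × 5 (mod 79): 13 × 49 = 637 ≡ 5; 5 × 72 = 360 ≡ 44; 44 × 25 = 1100 ≡ 73; 73 × 5 = 365 ≡ 49. So 5^47 ≡ 49 (mod 79).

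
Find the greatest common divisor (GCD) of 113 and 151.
1

Using the Euclidean algorithm:
113 = 0 × 151 + 113
151 = 1 × 113 + 38
113 = 2 × 38 + 37
38 = 1 × 37 + 1
37 = 37 × 1 + 0

GCD(113, 151) = 1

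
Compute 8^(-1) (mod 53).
20

Using Extended Euclidean Algorithm:
gcd(8, 53) = 1
Bezout coefficients: 8 × 20 + 53 × -3 = 1
So 8 × 20 ≡ 1 (mod 53)
The inverse is 20 mod 53 = 20
Verification: 8 × 20 = 160 = 3 × 53 + 1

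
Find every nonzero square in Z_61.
QRs mod 61: {1, 3, 4, 5, 9, 12, 13, 14, 15, 16, 19, 20, 22, 25, 27, 34, 36, 39, 41, 42, 45, 46, 47, 48, 49, 52, 56, 57, 58, 60}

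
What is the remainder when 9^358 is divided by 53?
Using Fermat: 9^{52} ≡ 1 (mod 53). 358 ≡ 46 (mod 52). So 9^{358} ≡ 9^{46} ≡ 16 (mod 53)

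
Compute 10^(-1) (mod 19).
10^(-1) ≡ 2 (mod 19). Verification: 10 × 2 = 20 ≡ 1 (mod 19)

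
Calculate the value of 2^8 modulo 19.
8 = 8 (binary 1000). Repeated squaring mod 19: 2^1 ≡ 2; 2^2 ≡ 2² = 4 ≡ 4; 2^4 ≡ 4² = 16 ≡ 16; 2^8 ≡ 16² = 256 ≡ 9. So 2^8 ≡ 9 (mod 19).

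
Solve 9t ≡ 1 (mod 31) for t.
7

Using Extended Euclidean Algorithm:
gcd(9, 31) = 1
Bezout coefficients: 9 × 7 + 31 × -2 = 1
So 9 × 7 ≡ 1 (mod 31)
The inverse is 7 mod 31 = 7
Verification: 9 × 7 = 63 = 2 × 31 + 1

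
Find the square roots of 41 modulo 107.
The square roots of 41 mod 107 are 83 and 24. Verify: 83² = 6889 ≡ 41 (mod 107)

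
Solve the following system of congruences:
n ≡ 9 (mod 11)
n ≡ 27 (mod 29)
317

Using the Chinese Remainder Theorem:
M = product of moduli = 319
For equation 1: M_1 = 29, 29 ≡ 7 (mod 11), inverse of 29 mod 11 is 8 (check: 7 × 8 = 56 ≡ 1 (mod 11))
For equation 2: M_2 = 11, 11 ≡ 11 (mod 29), inverse of 11 mod 29 is 8 (check: 11 × 8 = 88 ≡ 1 (mod 29))
Combine: n ≡ Σ r_i×M_i×(M_i⁻¹ mod m_i) = 9×29×8 + 27×11×8 = 2088 + 2376 = 4464
4464 mod 319 = 317
n ≡ 317 (mod 319)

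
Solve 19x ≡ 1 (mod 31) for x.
19^(-1) ≡ 18 (mod 31). Verification: 19 × 18 = 342 ≡ 1 (mod 31)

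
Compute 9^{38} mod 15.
6

Using successive squaring:
Binary expansion of 38: 100110
Powers of 9 mod 15 (each is the square of the previous):
  9^1 ≡ 9 (mod 15)
  9^2 ≡ 9² = 81 ≡ 6 (mod 15)
  9^4 ≡ 6² = 36 ≡ 6 (mod 15)
  9^8 ≡ 6² = 36 ≡ 6 (mod 15)
  9^16 ≡ 6² = 36 ≡ 6 (mod 15)
  9^32 ≡ 6² = 36 ≡ 6 (mod 15)
38 = 32 + 4 + 2, so 9^38 = 9^32 × 9^4 × 9^2 ≡ 6 × 6 × 6 (mod 15)
Multiplying step by step:
  6 × 6 = 36 ≡ 6 (mod 15)
  6 × 6 = 36 ≡ 6 (mod 15)
Result: 9^38 ≡ 6 (mod 15)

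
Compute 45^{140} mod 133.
30

Using successive squaring:
Binary expansion of 140: 10001100
Powers of 45 mod 133 (each is the square of the previous):
  45^1 ≡ 45 (mod 133)
  45^2 ≡ 45² = 2025 ≡ 30 (mod 133)
  45^4 ≡ 30² = 900 ≡ 102 (mod 133)
  45^8 ≡ 102² = 10404 ≡ 30 (mod 133)
  45^16 ≡ 30² = 900 ≡ 102 (mod 133)
  45^32 ≡ 102² = 10404 ≡ 30 (mod 133)
  45^64 ≡ 30² = 900 ≡ 102 (mod 133)
  45^128 ≡ 102² = 10404 ≡ 30 (mod 133)
140 = 128 + 8 + 4, so 45^140 = 45^128 × 45^8 × 45^4 ≡ 30 × 30 × 102 (mod 133)
Multiplying step by step:
  30 × 30 = 900 ≡ 102 (mod 133)
  102 × 102 = 10404 ≡ 30 (mod 133)
Result: 45^140 ≡ 30 (mod 133)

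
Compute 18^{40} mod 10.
6

Using successive squaring:
Binary expansion of 40: 101000
Powers of 18 mod 10 (each is the square of the previous):
  18^1 ≡ 8 (mod 10)
  18^2 ≡ 8² = 64 ≡ 4 (mod 10)
  18^4 ≡ 4² = 16 ≡ 6 (mod 10)
  18^8 ≡ 6² = 36 ≡ 6 (mod 10)
  18^16 ≡ 6² = 36 ≡ 6 (mod 10)
  18^32 ≡ 6² = 36 ≡ 6 (mod 10)
40 = 32 + 8, so 18^40 = 18^32 × 18^8 ≡ 6 × 6 (mod 10)
Multiplying step by step:
  6 × 6 = 36 ≡ 6 (mod 10)
Result: 18^40 ≡ 6 (mod 10)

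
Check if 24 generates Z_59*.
p - 1 = 58 has prime divisors 2, 29. Check 24^(58/q) mod 59 for each: 24^(58/2) = 24^29 ≡ 58, 24^(58/29) = 24^2 ≡ 45 (mod 59). None of these is 1, so 24 has order 58 = φ(59), so it is a primitive root mod 59.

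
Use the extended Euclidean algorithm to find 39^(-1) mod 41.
Extended GCD: 39(20) + 41(-19) = 1. So 39^(-1) ≡ 20 ≡ 20 (mod 41). Verify: 39 × 20 = 780 ≡ 1 (mod 41)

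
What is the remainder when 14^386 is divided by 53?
Using Fermat: 14^{52} ≡ 1 (mod 53). 386 ≡ 22 (mod 52). So 14^{386} ≡ 14^{22} ≡ 6 (mod 53)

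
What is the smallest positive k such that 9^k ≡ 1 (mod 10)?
Powers of 9 mod 10: 9^1≡9, 9^2≡1. Order = 2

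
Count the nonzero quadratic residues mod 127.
For prime 127, there are (p-1)/2 = (127-1)/2 = 63 quadratic residues (excluding 0).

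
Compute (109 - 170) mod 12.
11

(109 - 170) = -61
-61 mod 12 = 11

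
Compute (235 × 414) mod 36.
18

(235 × 414) = 97290
97290 mod 36 = 18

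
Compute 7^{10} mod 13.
4

Using successive squaring:
Binary expansion of 10: 1010
Powers of 7 mod 13 (each is the square of the previous):
  7^1 ≡ 7 (mod 13)
  7^2 ≡ 7² = 49 ≡ 10 (mod 13)
  7^4 ≡ 10² = 100 ≡ 9 (mod 13)
  7^8 ≡ 9² = 81 ≡ 3 (mod 13)
10 = 8 + 2, so 7^10 = 7^8 × 7^2 ≡ 3 × 10 (mod 13)
Multiplying step by step:
  3 × 10 = 30 ≡ 4 (mod 13)
Result: 7^10 ≡ 4 (mod 13)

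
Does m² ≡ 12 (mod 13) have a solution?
By Euler's criterion: 12^{6} ≡ 1 (mod 13). Since this equals 1, 12 is a QR.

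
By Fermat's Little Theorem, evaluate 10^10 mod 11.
By Fermat's Little Theorem, 10^{10} ≡ 1 (mod 11) since 11 is prime and gcd(10, 11) = 1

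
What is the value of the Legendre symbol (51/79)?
(51/79) = 51^{39} mod 79 = 1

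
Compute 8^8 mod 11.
8 = 8 (binary 1000). Repeated squaring mod 11: 8^1 ≡ 8; 8^2 ≡ 8² = 64 ≡ 9; 8^4 ≡ 9² = 81 ≡ 4; 8^8 ≡ 4² = 16 ≡ 5. So 8^8 ≡ 5 (mod 11).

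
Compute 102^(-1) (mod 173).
102^(-1) ≡ 134 (mod 173). Verification: 102 × 134 = 13668 ≡ 1 (mod 173)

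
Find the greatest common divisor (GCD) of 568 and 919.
1

Using the Euclidean algorithm:
568 = 0 × 919 + 568
919 = 1 × 568 + 351
568 = 1 × 351 + 217
351 = 1 × 217 + 134
217 = 1 × 134 + 83
134 = 1 × 83 + 51
83 = 1 × 51 + 32
51 = 1 × 32 + 19
32 = 1 × 19 + 13
19 = 1 × 13 + 6
13 = 2 × 6 + 1
6 = 6 × 1 + 0

GCD(568, 919) = 1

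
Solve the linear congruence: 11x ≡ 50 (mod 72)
70

Since gcd(11, 72) = 1 divides 50, a solution exists.
Multiply both sides by the inverse of 11 mod 72:
  11^(-1) mod 72 = 59
  x ≡ 59 × 50 ≡ 2950 ≡ 70 (mod 72)
Verification: 11 × 70 = 770 = 10 × 72 + 50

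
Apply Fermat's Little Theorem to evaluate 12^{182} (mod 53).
52

By Fermat's Little Theorem, a^(p-1) ≡ 1 (mod p) for prime p and gcd(a, p) = 1
Here p = 53, so 12^52 ≡ 1 (mod 53)
We can reduce the exponent: 182 mod 52 = 26
So 12^182 ≡ 12^26 (mod 53)
Computing: 12^26 mod 53 = 52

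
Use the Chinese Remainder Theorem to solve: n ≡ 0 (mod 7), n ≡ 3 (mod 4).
M = 7 × 4 = 28. M₁ = 4, y₁ ≡ 2 (mod 7). M₂ = 7, y₂ ≡ 3 (mod 4). n = 0×4×2 + 3×7×3 ≡ 7 (mod 28)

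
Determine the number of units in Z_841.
812

Prime factorization: 841 = 29^2
Using the formula φ(n) = n × Π(1 - 1/p) for each prime factor p:
φ(841) = 841 × (1 - 1/29)
φ(841) = 812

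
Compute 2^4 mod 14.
4 = 4 (binary 100). Repeated squaring mod 14: 2^1 ≡ 2; 2^2 ≡ 2² = 4 ≡ 4; 2^4 ≡ 4² = 16 ≡ 2. So 2^4 ≡ 2 (mod 14).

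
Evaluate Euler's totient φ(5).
4

Prime factorization: 5 = 5
Using the formula φ(n) = n × Π(1 - 1/p) for each prime factor p:
φ(5) = 5 × (1 - 1/5)
φ(5) = 4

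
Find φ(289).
272

Prime factorization: 289 = 17^2
Using the formula φ(n) = n × Π(1 - 1/p) for each prime factor p:
φ(289) = 289 × (1 - 1/17)
φ(289) = 272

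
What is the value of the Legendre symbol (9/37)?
(9/37) = 9^{18} mod 37 = 1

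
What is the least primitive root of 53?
2

A primitive root g modulo p has order p-1 = 52
Prime divisors of 52: [2, 13]
g is a primitive root iff g^(52/q) ≢ 1 (mod 53) for each prime divisor q
Testing small values:
  g = 2: 2^26 ≡ 52, 2^4 ≡ 16 (mod 53) → none is 1, primitive root!
The smallest primitive root is 2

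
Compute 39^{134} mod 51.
36

Using successive squaring:
Binary expansion of 134: 10000110
Powers of 39 mod 51 (each is the square of the previous):
  39^1 ≡ 39 (mod 51)
  39^2 ≡ 39² = 1521 ≡ 42 (mod 51)
  39^4 ≡ 42² = 1764 ≡ 30 (mod 51)
  39^8 ≡ 30² = 900 ≡ 33 (mod 51)
  39^16 ≡ 33² = 1089 ≡ 18 (mod 51)
  39^32 ≡ 18² = 324 ≡ 18 (mod 51)
  39^64 ≡ 18² = 324 ≡ 18 (mod 51)
  39^128 ≡ 18² = 324 ≡ 18 (mod 51)
134 = 128 + 4 + 2, so 39^134 = 39^128 × 39^4 × 39^2 ≡ 18 × 30 × 42 (mod 51)
Multiplying step by step:
  18 × 30 = 540 ≡ 30 (mod 51)
  30 × 42 = 1260 ≡ 36 (mod 51)
Result: 39^134 ≡ 36 (mod 51)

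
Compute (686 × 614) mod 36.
4

(686 × 614) = 421204
421204 mod 36 = 4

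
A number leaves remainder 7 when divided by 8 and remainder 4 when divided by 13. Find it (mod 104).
M = 8 × 13 = 104. M₁ = 13, y₁ ≡ 5 (mod 8). M₂ = 8, y₂ ≡ 5 (mod 13). z = 7×13×5 + 4×8×5 ≡ 95 (mod 104)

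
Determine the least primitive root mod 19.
p - 1 = 18 has prime divisors 2, 3. h is a primitive root mod 19 iff h^(18/q) ≢ 1 (mod 19) for each such q.
h = 2: 2^9 ≡ 18, 2^6 ≡ 7 (mod 19); none is 1, so 2 has order 18 and is a primitive root.
The smallest primitive root mod 19 is g = 2.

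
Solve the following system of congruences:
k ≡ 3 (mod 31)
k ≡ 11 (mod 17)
96

Using the Chinese Remainder Theorem:
M = product of moduli = 527
For equation 1: M_1 = 17, 17 ≡ 17 (mod 31), inverse of 17 mod 31 is 11 (check: 17 × 11 = 187 ≡ 1 (mod 31))
For equation 2: M_2 = 31, 31 ≡ 14 (mod 17), inverse of 31 mod 17 is 11 (check: 14 × 11 = 154 ≡ 1 (mod 17))
Combine: k ≡ Σ r_i×M_i×(M_i⁻¹ mod m_i) = 3×17×11 + 11×31×11 = 561 + 3751 = 4312
4312 mod 527 = 96
k ≡ 96 (mod 527)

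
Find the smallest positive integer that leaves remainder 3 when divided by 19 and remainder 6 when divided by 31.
M = 19 × 31 = 589. M₁ = 31, y₁ ≡ 8 (mod 19). M₂ = 19, y₂ ≡ 18 (mod 31). k = 3×31×8 + 6×19×18 ≡ 440 (mod 589). The smallest positive such number is 440.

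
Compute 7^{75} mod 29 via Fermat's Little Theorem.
16

By Fermat's Little Theorem, a^(p-1) ≡ 1 (mod p) for prime p and gcd(a, p) = 1
Here p = 29, so 7^28 ≡ 1 (mod 29)
We can reduce the exponent: 75 mod 28 = 19
So 7^75 ≡ 7^19 (mod 29)
Computing: 7^19 mod 29 = 16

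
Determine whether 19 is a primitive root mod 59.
p - 1 = 58 has prime divisors 2, 29. Check 19^(58/q) mod 59 for each: 19^(58/2) = 19^29 ≡ 1, 19^(58/29) = 19^2 ≡ 7 (mod 59). Since 19^29 ≡ 1 (mod 59), the order of 19 divides 29 (in fact the order is 29) ≠ 58, so it is not a primitive root.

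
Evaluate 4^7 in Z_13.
7 = 4 + 2 + 1 (binary 111). Repeated squaring mod 13: 4^1 ≡ 4; 4^2 ≡ 4² = 16 ≡ 3; 4^4 ≡ 3² = 9 ≡ 9. Multiply: 4^7 = 4^4 × 4^2 × 4^1 ≡ 9 × 3 × 4 (mod 13): 9 × 3 = 27 ≡ 1; 1 × 4 = 4 ≡ 4. So 4^7 ≡ 4 (mod 13).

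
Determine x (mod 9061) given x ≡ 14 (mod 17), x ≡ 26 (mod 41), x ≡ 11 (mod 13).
1051

Using the Chinese Remainder Theorem:
M = product of moduli = 9061
For equation 1: M_1 = 533, 533 ≡ 6 (mod 17), inverse of 533 mod 17 is 3 (check: 6 × 3 = 18 ≡ 1 (mod 17))
For equation 2: M_2 = 221, 221 ≡ 16 (mod 41), inverse of 221 mod 41 is 18 (check: 16 × 18 = 288 ≡ 1 (mod 41))
For equation 3: M_3 = 697, 697 ≡ 8 (mod 13), inverse of 697 mod 13 is 5 (check: 8 × 5 = 40 ≡ 1 (mod 13))
Combine: x ≡ Σ r_i×M_i×(M_i⁻¹ mod m_i) = 14×533×3 + 26×221×18 + 11×697×5 = 22386 + 103428 + 38335 = 164149
164149 mod 9061 = 1051
x ≡ 1051 (mod 9061)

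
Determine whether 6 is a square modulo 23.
By Euler's criterion: 6^{11} ≡ 1 (mod 23). Since this equals 1, 6 is a QR.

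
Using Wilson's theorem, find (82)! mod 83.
By Wilson's theorem, (82)! ≡ -1 ≡ 82 (mod 83)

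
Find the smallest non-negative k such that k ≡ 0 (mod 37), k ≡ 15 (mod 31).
666

Using the Chinese Remainder Theorem:
M = product of moduli = 1147
For equation 1: M_1 = 31, 31 ≡ 31 (mod 37), inverse of 31 mod 37 is 6 (check: 31 × 6 = 186 ≡ 1 (mod 37))
For equation 2: M_2 = 37, 37 ≡ 6 (mod 31), inverse of 37 mod 31 is 26 (check: 6 × 26 = 156 ≡ 1 (mod 31))
Combine: k ≡ Σ r_i×M_i×(M_i⁻¹ mod m_i) = 0×31×6 + 15×37×26 = 0 + 14430 = 14430
14430 mod 1147 = 666
k ≡ 666 (mod 1147)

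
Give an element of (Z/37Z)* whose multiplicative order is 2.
36 has order 2 mod 37 since 36^{2} ≡ 1 (mod 37) and no smaller power works.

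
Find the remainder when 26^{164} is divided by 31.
By Fermat: 26^{30} ≡ 1 (mod 31). 164 = 5×30 + 14. So 26^{164} ≡ 26^{14} ≡ 25 (mod 31)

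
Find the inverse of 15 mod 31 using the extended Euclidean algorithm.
Extended GCD: 15(-2) + 31(1) = 1. So 15^(-1) ≡ 29 ≡ 29 (mod 31). Verify: 15 × 29 = 435 ≡ 1 (mod 31)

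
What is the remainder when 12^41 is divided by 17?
Using Fermat: 12^{16} ≡ 1 (mod 17). 41 ≡ 9 (mod 16). So 12^{41} ≡ 12^{9} ≡ 5 (mod 17)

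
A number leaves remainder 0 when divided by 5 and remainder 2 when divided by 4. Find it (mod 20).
M = 5 × 4 = 20. M₁ = 4, y₁ ≡ 4 (mod 5). M₂ = 5, y₂ ≡ 1 (mod 4). y = 0×4×4 + 2×5×1 ≡ 10 (mod 20)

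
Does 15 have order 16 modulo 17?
p - 1 = 16 has prime divisors 2. Check 15^(16/q) mod 17 for each: 15^(16/2) = 15^8 ≡ 1 (mod 17). Since 15^8 ≡ 1 (mod 17), the order of 15 divides 8 (in fact the order is 8) ≠ 16, so it is not a primitive root.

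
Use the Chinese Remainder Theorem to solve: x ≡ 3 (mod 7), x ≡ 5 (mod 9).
M = 7 × 9 = 63. M₁ = 9, y₁ ≡ 4 (mod 7). M₂ = 7, y₂ ≡ 4 (mod 9). x = 3×9×4 + 5×7×4 ≡ 59 (mod 63)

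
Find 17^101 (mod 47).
Using Fermat: 17^{46} ≡ 1 (mod 47). 101 ≡ 9 (mod 46). So 17^{101} ≡ 17^{9} ≡ 21 (mod 47)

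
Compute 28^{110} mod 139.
38

Using successive squaring:
Binary expansion of 110: 1101110
Powers of 28 mod 139 (each is the square of the previous):
  28^1 ≡ 28 (mod 139)
  28^2 ≡ 28² = 784 ≡ 89 (mod 139)
  28^4 ≡ 89² = 7921 ≡ 137 (mod 139)
  28^8 ≡ 137² = 18769 ≡ 4 (mod 139)
  28^16 ≡ 4² = 16 ≡ 16 (mod 139)
  28^32 ≡ 16² = 256 ≡ 117 (mod 139)
  28^64 ≡ 117² = 13689 ≡ 67 (mod 139)
110 = 64 + 32 + 8 + 4 + 2, so 28^110 = 28^64 × 28^32 × 28^8 × 28^4 × 28^2 ≡ 67 × 117 × 4 × 137 × 89 (mod 139)
Multiplying step by step:
  67 × 117 = 7839 ≡ 55 (mod 139)
  55 × 4 = 220 ≡ 81 (mod 139)
  81 × 137 = 11097 ≡ 116 (mod 139)
  116 × 89 = 10324 ≡ 38 (mod 139)
Result: 28^110 ≡ 38 (mod 139)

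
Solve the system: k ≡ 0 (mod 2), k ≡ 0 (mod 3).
M = 2 × 3 = 6. M₁ = 3, y₁ ≡ 1 (mod 2). M₂ = 2, y₂ ≡ 2 (mod 3). k = 0×3×1 + 0×2×2 ≡ 0 (mod 6)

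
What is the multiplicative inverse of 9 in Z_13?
3

Using Extended Euclidean Algorithm:
gcd(9, 13) = 1
Bezout coefficients: 9 × 3 + 13 × -2 = 1
So 9 × 3 ≡ 1 (mod 13)
The inverse is 3 mod 13 = 3
Verification: 9 × 3 = 27 = 2 × 13 + 1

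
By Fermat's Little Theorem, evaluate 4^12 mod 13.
By Fermat's Little Theorem, 4^{12} ≡ 1 (mod 13) since 13 is prime and gcd(4, 13) = 1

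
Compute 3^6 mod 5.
6 = 4 + 2 (binary 110). Repeated squaring mod 5: 3^1 ≡ 3; 3^2 ≡ 3² = 9 ≡ 4; 3^4 ≡ 4² = 16 ≡ 1. Multiply: 3^6 = 3^4 × 3^2 ≡ 1 × 4 (mod 5): 1 × 4 = 4 ≡ 4. So 3^6 ≡ 4 (mod 5).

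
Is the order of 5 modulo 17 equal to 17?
No, the actual order is 16, not 17.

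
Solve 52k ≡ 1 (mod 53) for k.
52^(-1) ≡ 52 (mod 53). Verification: 52 × 52 = 2704 ≡ 1 (mod 53)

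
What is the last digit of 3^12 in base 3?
Using repeated squaring. 3 ≡ 0 (mod 3). 12 = 8 + 4 (binary 1100). Repeated squaring mod 3: 0^1 ≡ 0; 0^2 ≡ 0² = 0 ≡ 0; 0^4 ≡ 0² = 0 ≡ 0; 0^8 ≡ 0² = 0 ≡ 0. Multiply: 3^12 ≡ 0^8 × 0^4 ≡ 0 × 0 (mod 3): 0 × 0 = 0 ≡ 0. So 3^12 ≡ 0 (mod 3).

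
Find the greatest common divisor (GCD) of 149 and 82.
1

Using the Euclidean algorithm:
149 = 1 × 82 + 67
82 = 1 × 67 + 15
67 = 4 × 15 + 7
15 = 2 × 7 + 1
7 = 7 × 1 + 0

GCD(149, 82) = 1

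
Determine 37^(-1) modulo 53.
37^(-1) ≡ 43 (mod 53). Verification: 37 × 43 = 1591 ≡ 1 (mod 53)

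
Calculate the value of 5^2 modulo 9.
2 = 2 (binary 10). Repeated squaring mod 9: 5^1 ≡ 5; 5^2 ≡ 5² = 25 ≡ 7. So 5^2 ≡ 7 (mod 9).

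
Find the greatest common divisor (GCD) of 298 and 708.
2

Using the Euclidean algorithm:
298 = 0 × 708 + 298
708 = 2 × 298 + 112
298 = 2 × 112 + 74
112 = 1 × 74 + 38
74 = 1 × 38 + 36
38 = 1 × 36 + 2
36 = 18 × 2 + 0

GCD(298, 708) = 2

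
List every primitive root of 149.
Primitive roots mod 149: {2, 3, 8, 10, 11, 12, 13, 14, 15, 18, 21, 23, 27, 32, 34, 38, 40, 41, 43, 48, 50, 51, 52, 55, 56, 57, 58, 59, 60, 62, 65, 66, 70, 71, 72, 74, 75, 77, 78, 79, 83, 84, 87, 89, 90, 91, 92, 93, 94, 97, 98, 99, 101, 106, 108, 109, 111, 115, 117, 122, 126, 128, 131, 134, 135, 136, 137, 138, 139, 141, 146, 147}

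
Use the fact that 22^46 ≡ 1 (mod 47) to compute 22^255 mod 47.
By Fermat: 22^{46} ≡ 1 (mod 47). 255 = 5×46 + 25. So 22^{255} ≡ 22^{25} ≡ 33 (mod 47)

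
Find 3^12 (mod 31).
Using repeated squaring. 12 = 8 + 4 (binary 1100). Repeated squaring mod 31: 3^1 ≡ 3; 3^2 ≡ 3² = 9 ≡ 9; 3^4 ≡ 9² = 81 ≡ 19; 3^8 ≡ 19² = 361 ≡ 20. Multiply: 3^12 = 3^8 × 3^4 ≡ 20 × 19 (mod 31): 20 × 19 = 380 ≡ 8. So 3^12 ≡ 8 (mod 31).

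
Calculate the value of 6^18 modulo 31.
Using repeated squaring. 18 = 16 + 2 (binary 10010). Repeated squaring mod 31: 6^1 ≡ 6; 6^2 ≡ 6² = 36 ≡ 5; 6^4 ≡ 5² = 25 ≡ 25; 6^8 ≡ 25² = 625 ≡ 5; 6^16 ≡ 5² = 25 ≡ 25. Multiply: 6^18 = 6^16 × 6^2 ≡ 25 × 5 (mod 31): 25 × 5 = 125 ≡ 1. So 6^18 ≡ 1 (mod 31).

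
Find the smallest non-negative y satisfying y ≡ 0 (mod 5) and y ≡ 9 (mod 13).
M = 5 × 13 = 65. M₁ = 13, y₁ ≡ 2 (mod 5). M₂ = 5, y₂ ≡ 8 (mod 13). y = 0×13×2 + 9×5×8 ≡ 35 (mod 65)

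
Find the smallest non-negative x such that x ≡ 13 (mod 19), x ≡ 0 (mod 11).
165

Using the Chinese Remainder Theorem:
M = product of moduli = 209
For equation 1: M_1 = 11, 11 ≡ 11 (mod 19), inverse of 11 mod 19 is 7 (check: 11 × 7 = 77 ≡ 1 (mod 19))
For equation 2: M_2 = 19, 19 ≡ 8 (mod 11), inverse of 19 mod 11 is 7 (check: 8 × 7 = 56 ≡ 1 (mod 11))
Combine: x ≡ Σ r_i×M_i×(M_i⁻¹ mod m_i) = 13×11×7 + 0×19×7 = 1001 + 0 = 1001
1001 mod 209 = 165
x ≡ 165 (mod 209)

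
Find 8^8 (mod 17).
8 = 8 (binary 1000). Repeated squaring mod 17: 8^1 ≡ 8; 8^2 ≡ 8² = 64 ≡ 13; 8^4 ≡ 13² = 169 ≡ 16; 8^8 ≡ 16² = 256 ≡ 1. So 8^8 ≡ 1 (mod 17).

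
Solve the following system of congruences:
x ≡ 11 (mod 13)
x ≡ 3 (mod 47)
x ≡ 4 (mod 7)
3105

Using the Chinese Remainder Theorem:
M = product of moduli = 4277
For equation 1: M_1 = 329, 329 ≡ 4 (mod 13), inverse of 329 mod 13 is 10 (check: 4 × 10 = 40 ≡ 1 (mod 13))
For equation 2: M_2 = 91, 91 ≡ 44 (mod 47), inverse of 91 mod 47 is 31 (check: 44 × 31 = 1364 ≡ 1 (mod 47))
For equation 3: M_3 = 611, 611 ≡ 2 (mod 7), inverse of 611 mod 7 is 4 (check: 2 × 4 = 8 ≡ 1 (mod 7))
Combine: x ≡ Σ r_i×M_i×(M_i⁻¹ mod m_i) = 11×329×10 + 3×91×31 + 4×611×4 = 36190 + 8463 + 9776 = 54429
54429 mod 4277 = 3105
x ≡ 3105 (mod 4277)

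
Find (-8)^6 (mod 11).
(-8) ≡ 3 (mod 11). 6 = 4 + 2 (binary 110). Repeated squaring mod 11: 3^1 ≡ 3; 3^2 ≡ 3² = 9 ≡ 9; 3^4 ≡ 9² = 81 ≡ 4. Multiply: (-8)^6 ≡ 3^4 × 3^2 ≡ 4 × 9 (mod 11): 4 × 9 = 36 ≡ 3. So (-8)^6 ≡ 3 (mod 11).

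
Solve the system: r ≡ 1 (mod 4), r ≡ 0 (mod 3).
M = 4 × 3 = 12. M₁ = 3, y₁ ≡ 3 (mod 4). M₂ = 4, y₂ ≡ 1 (mod 3). r = 1×3×3 + 0×4×1 ≡ 9 (mod 12)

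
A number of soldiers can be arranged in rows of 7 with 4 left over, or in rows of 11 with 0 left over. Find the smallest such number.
M = 7 × 11 = 77. M₁ = 11, y₁ ≡ 2 (mod 7). M₂ = 7, y₂ ≡ 8 (mod 11). t = 4×11×2 + 0×7×8 ≡ 11 (mod 77). The smallest positive such number is 11.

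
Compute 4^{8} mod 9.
7

Using successive squaring:
Binary expansion of 8: 1000
Powers of 4 mod 9 (each is the square of the previous):
  4^1 ≡ 4 (mod 9)
  4^2 ≡ 4² = 16 ≡ 7 (mod 9)
  4^4 ≡ 7² = 49 ≡ 4 (mod 9)
  4^8 ≡ 4² = 16 ≡ 7 (mod 9)
8 is a power of 2, so 4^8 is the last square: ≡ 7 (mod 9)
Result: 4^8 ≡ 7 (mod 9)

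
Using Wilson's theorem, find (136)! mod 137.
By Wilson's theorem, (136)! ≡ -1 ≡ 136 (mod 137)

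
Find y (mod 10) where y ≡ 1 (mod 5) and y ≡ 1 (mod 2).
M = 5 × 2 = 10. M₁ = 2, y₁ ≡ 3 (mod 5). M₂ = 5, y₂ ≡ 1 (mod 2). y = 1×2×3 + 1×5×1 ≡ 1 (mod 10)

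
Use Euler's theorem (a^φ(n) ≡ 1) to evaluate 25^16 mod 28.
By Euler: 25^{12} ≡ 1 (mod 28) since gcd(25, 28) = 1. 16 = 1×12 + 4. So 25^{16} ≡ 25^{4} ≡ 25 (mod 28)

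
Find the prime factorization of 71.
71

Divide by primes starting from smallest:
71 ÷ 71 = 1

71 = 71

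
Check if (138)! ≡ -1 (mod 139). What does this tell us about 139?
(138)! mod 139 = 138. Since this equals -1 (mod 139), Wilson confirms 139 is prime.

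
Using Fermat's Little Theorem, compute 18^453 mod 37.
By Fermat: 18^{36} ≡ 1 (mod 37). 453 ≡ 21 (mod 36). So 18^{453} ≡ 18^{21} ≡ 14 (mod 37)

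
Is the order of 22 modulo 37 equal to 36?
Yes, ord_37(22) = 36.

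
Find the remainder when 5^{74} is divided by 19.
By Fermat: 5^{18} ≡ 1 (mod 19). 74 = 4×18 + 2. So 5^{74} ≡ 5^{2} ≡ 6 (mod 19)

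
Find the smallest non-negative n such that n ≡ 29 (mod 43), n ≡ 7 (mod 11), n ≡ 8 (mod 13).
502

Using the Chinese Remainder Theorem:
M = product of moduli = 6149
For equation 1: M_1 = 143, 143 ≡ 14 (mod 43), inverse of 143 mod 43 is 40 (check: 14 × 40 = 560 ≡ 1 (mod 43))
For equation 2: M_2 = 559, 559 ≡ 9 (mod 11), inverse of 559 mod 11 is 5 (check: 9 × 5 = 45 ≡ 1 (mod 11))
For equation 3: M_3 = 473, 473 ≡ 5 (mod 13), inverse of 473 mod 13 is 8 (check: 5 × 8 = 40 ≡ 1 (mod 13))
Combine: n ≡ Σ r_i×M_i×(M_i⁻¹ mod m_i) = 29×143×40 + 7×559×5 + 8×473×8 = 165880 + 19565 + 30272 = 215717
215717 mod 6149 = 502
n ≡ 502 (mod 6149)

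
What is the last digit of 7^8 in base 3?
7 ≡ 1 (mod 3). 8 = 8 (binary 1000). Repeated squaring mod 3: 1^1 ≡ 1; 1^2 ≡ 1² = 1 ≡ 1; 1^4 ≡ 1² = 1 ≡ 1; 1^8 ≡ 1² = 1 ≡ 1. So 7^8 ≡ 1 (mod 3).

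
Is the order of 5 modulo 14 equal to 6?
Yes, ord_14(5) = 6.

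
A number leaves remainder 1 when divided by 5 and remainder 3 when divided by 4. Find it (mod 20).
M = 5 × 4 = 20. M₁ = 4, y₁ ≡ 4 (mod 5). M₂ = 5, y₂ ≡ 1 (mod 4). x = 1×4×4 + 3×5×1 ≡ 11 (mod 20)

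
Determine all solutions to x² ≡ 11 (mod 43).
The square roots of 11 mod 43 are 21 and 22. Verify: 21² = 441 ≡ 11 (mod 43)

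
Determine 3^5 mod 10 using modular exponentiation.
5 = 4 + 1 (binary 101). Repeated squaring mod 10: 3^1 ≡ 3; 3^2 ≡ 3² = 9 ≡ 9; 3^4 ≡ 9² = 81 ≡ 1. Multiply: 3^5 = 3^4 × 3^1 ≡ 1 × 3 (mod 10): 1 × 3 = 3 ≡ 3. So 3^5 ≡ 3 (mod 10).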